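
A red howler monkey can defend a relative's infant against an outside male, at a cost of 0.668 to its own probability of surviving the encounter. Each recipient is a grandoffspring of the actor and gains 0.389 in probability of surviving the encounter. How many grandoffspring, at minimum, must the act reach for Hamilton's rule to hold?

7

r to a grandoffspring = 0.25 (two parent–offspring links: r = (1/2)^2 = 1/4).
Hamilton's rule: n·r·B > C  ⇒  n > C/(r·B) = 0.668/(0.25·0.389) = 6.869.
The smallest integer exceeding 6.869 is 7.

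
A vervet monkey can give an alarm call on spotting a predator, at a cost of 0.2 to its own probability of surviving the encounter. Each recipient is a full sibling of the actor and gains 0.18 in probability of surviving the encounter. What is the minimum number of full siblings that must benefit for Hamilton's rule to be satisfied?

r to a full sibling = 0.5 (full sibs share both parents — two paths of length 2: r = 2·(1/2)^2 = 1/2).
Hamilton's rule: n·r·B > C  ⇒  n > C/(r·B) = 0.2/(0.5·0.18) = 2.222.
The smallest integer exceeding 2.222 is 3.

3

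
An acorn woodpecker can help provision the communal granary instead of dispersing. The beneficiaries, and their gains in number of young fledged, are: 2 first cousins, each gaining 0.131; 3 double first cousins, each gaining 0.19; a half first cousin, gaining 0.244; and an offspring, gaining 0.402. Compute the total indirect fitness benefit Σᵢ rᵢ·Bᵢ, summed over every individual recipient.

r to a first cousin = 1/8 (first cousins share one grandparent pair — two paths of length 4: r = 2·(1/2)^4 = 1/8).
r to a double first cousin = 0.25 (double first cousins share both grandparent pairs — four paths of length 4: r = 4·(1/2)^4 = 1/4).
r to a half first cousin = 1/16 (half first cousins share one grandparent — one path of length 4: r = (1/2)^4 = 1/16).
r to an offspring = 0.5 (one parent–offspring link: r = (1/2)^1 = 1/2).
Summing one r·B term per recipient: 2·0.125·0.131 + 3·0.25·0.19 + 1·0.0625·0.244 + 1·0.5·0.402 = 0.3915.

0.3915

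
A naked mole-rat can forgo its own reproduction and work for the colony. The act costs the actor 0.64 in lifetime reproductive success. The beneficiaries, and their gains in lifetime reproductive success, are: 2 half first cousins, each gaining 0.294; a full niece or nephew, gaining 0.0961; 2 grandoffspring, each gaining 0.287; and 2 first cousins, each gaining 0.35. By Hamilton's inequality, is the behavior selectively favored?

Hamilton's rule: the trait is favored when the sum of r·B over every recipient exceeds the actor's cost C.
r to a half first cousin = 1/16 (half first cousins share one grandparent — one path of length 4: r = (1/2)^4 = 1/16).
r to a full niece or nephew = 1/4 (full aunt/uncle↔niece/nephew: two paths of length 3 through the shared grandparent pair: r = 2·(1/2)^3 = 1/4).
r to a grandoffspring = 0.25 (two parent–offspring links: r = (1/2)^2 = 1/4).
r to a first cousin = 0.125 (first cousins share one grandparent pair — two paths of length 4: r = 2·(1/2)^4 = 1/8).
Summing one r·B term per recipient: 2·0.0625·0.294 + 1·0.25·0.0961 + 2·0.25·0.287 + 2·0.125·0.35 = 0.291775.
0.291775 < 0.64: the indirect benefit is less than the cost.

No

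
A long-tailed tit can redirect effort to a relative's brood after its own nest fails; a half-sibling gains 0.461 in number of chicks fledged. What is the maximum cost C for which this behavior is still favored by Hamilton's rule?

0.11525

r to a half-sibling = 0.25 (half-sibs share one parent — one path of length 2: r = (1/2)^2 = 1/4).
Hamilton's rule: n·r·B > C, so the trait is favored while C < n·r·B = 1·0.25·0.461 = 0.11525.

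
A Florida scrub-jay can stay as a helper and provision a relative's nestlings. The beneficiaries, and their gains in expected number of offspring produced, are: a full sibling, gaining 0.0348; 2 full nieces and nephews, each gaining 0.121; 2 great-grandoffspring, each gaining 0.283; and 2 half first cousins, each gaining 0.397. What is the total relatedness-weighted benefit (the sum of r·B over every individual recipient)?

r to a full sibling = 1/2 (full sibs share both parents — two paths of length 2: r = 2·(1/2)^2 = 1/2).
r to a full niece or nephew = 1/4 (full aunt/uncle↔niece/nephew: two paths of length 3 through the shared grandparent pair: r = 2·(1/2)^3 = 1/4).
r to a great-grandoffspring = 1/8 (three parent–offspring links: r = (1/2)^3 = 1/8).
r to a half first cousin = 1/16 (half first cousins share one grandparent — one path of length 4: r = (1/2)^4 = 1/16).
Summing one r·B term per recipient: 1·0.5·0.0348 + 2·0.25·0.121 + 2·0.125·0.283 + 2·0.0625·0.397 = 0.198275.

0.198275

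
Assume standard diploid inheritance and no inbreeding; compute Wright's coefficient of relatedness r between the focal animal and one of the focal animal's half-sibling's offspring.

0.125

Each parent–offspring link contributes a factor of 1/2, and independent paths through distinct common ancestors add.
Half-aunt/uncle↔niece/nephew: one path of length 3: r = (1/2)^3 = 1/8.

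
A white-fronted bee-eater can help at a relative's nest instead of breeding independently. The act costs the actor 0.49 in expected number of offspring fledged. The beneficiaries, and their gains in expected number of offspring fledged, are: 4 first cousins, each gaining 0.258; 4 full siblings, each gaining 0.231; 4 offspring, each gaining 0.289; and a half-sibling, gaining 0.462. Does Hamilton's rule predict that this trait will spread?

Yes

Hamilton's rule: the trait is favored when the sum of r·B over every recipient exceeds the actor's cost C.
r to a first cousin = 0.125 (first cousins share one grandparent pair — two paths of length 4: r = 2·(1/2)^4 = 1/8).
r to a full sibling = 1/2 (full sibs share both parents — two paths of length 2: r = 2·(1/2)^2 = 1/2).
r to an offspring = 0.5 (one parent–offspring link: r = (1/2)^1 = 1/2).
r to a half-sibling = 0.25 (half-sibs share one parent — one path of length 2: r = (1/2)^2 = 1/4).
Summing one r·B term per recipient: 4·0.125·0.258 + 4·0.5·0.231 + 4·0.5·0.289 + 1·0.25·0.462 = 1.2845.
1.2845 > 0.49: the indirect benefit exceeds the cost.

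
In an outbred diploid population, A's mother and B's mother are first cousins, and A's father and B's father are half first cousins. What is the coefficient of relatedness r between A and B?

Wright's path rule: contributions from independent ancestry routes add.
A and B are related in two ways: second cousins through their mothers (r = 1/32) and half second cousins through their fathers (r = 1/64).
r = 1/32 + 1/64 = 3/64 = 0.046875.

0.046875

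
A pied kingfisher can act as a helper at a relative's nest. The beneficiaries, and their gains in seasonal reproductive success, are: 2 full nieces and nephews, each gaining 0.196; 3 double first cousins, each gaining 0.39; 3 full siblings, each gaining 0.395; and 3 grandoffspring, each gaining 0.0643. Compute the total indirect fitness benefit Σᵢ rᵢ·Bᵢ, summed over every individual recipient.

1.031225

r to a full niece or nephew = 0.25 (full aunt/uncle↔niece/nephew: two paths of length 3 through the shared grandparent pair: r = 2·(1/2)^3 = 1/4).
r to a double first cousin = 1/4 (double first cousins share both grandparent pairs — four paths of length 4: r = 4·(1/2)^4 = 1/4).
r to a full sibling = 1/2 (full sibs share both parents — two paths of length 2: r = 2·(1/2)^2 = 1/2).
r to a grandoffspring = 1/4 (two parent–offspring links: r = (1/2)^2 = 1/4).
Summing one r·B term per recipient: 2·0.25·0.196 + 3·0.25·0.39 + 3·0.5·0.395 + 3·0.25·0.0643 = 1.031225.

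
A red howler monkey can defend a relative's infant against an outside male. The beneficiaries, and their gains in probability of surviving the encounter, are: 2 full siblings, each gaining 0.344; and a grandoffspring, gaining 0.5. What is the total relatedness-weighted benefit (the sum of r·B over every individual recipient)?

r to a full sibling = 0.5 (full sibs share both parents — two paths of length 2: r = 2·(1/2)^2 = 1/2).
r to a grandoffspring = 1/4 (two parent–offspring links: r = (1/2)^2 = 1/4).
Summing one r·B term per recipient: 2·0.5·0.344 + 1·0.25·0.5 = 0.469.

0.469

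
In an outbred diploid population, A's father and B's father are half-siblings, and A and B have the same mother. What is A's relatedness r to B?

0.3125

With two independent routes of shared ancestry, r is the sum of the two contributions.
A and B are related in two ways: half first cousins through their fathers (r = 1/16) and half-sibs through their shared mother (r = 1/4).
r = 1/16 + 1/4 = 5/16 = 0.3125.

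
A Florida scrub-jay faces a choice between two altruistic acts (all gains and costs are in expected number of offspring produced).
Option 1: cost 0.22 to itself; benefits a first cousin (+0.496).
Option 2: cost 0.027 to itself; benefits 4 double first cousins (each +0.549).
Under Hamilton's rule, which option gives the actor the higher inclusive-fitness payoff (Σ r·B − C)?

Option 1: r to a first cousin = 0.125.
Option 1: Σ r·B − C = (1·0.125·0.496) − 0.22 = -0.158.
Option 2: r to a double first cousin = 0.25.
Option 2: Σ r·B − C = (4·0.25·0.549) − 0.027 = 0.522.
Option 2 has the higher net inclusive-fitness payoff.

Option 2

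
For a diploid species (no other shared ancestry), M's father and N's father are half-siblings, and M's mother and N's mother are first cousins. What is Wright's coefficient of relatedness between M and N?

0.09375

Relatedness sums over independent paths through distinct common ancestors.
M and N are related in two ways: half first cousins through their fathers (r = 1/16) and second cousins through their mothers (r = 1/32).
r = 1/16 + 1/32 = 3/32 = 0.09375.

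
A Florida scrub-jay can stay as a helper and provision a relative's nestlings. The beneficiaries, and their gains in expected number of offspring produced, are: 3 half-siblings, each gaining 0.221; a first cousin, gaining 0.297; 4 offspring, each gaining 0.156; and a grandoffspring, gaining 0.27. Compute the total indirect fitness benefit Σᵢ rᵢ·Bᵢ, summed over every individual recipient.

r to a half-sibling = 0.25 (half-sibs share one parent — one path of length 2: r = (1/2)^2 = 1/4).
r to a first cousin = 1/8 (first cousins share one grandparent pair — two paths of length 4: r = 2·(1/2)^4 = 1/8).
r to an offspring = 1/2 (one parent–offspring link: r = (1/2)^1 = 1/2).
r to a grandoffspring = 1/4 (two parent–offspring links: r = (1/2)^2 = 1/4).
Summing one r·B term per recipient: 3·0.25·0.221 + 1·0.125·0.297 + 4·0.5·0.156 + 1·0.25·0.27 = 0.582375.

0.582375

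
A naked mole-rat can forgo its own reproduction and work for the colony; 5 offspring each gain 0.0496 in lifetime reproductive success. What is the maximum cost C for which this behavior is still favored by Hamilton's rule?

0.124

r to an offspring = 1/2 (one parent–offspring link: r = (1/2)^1 = 1/2).
Hamilton's rule: n·r·B > C, so the trait is favored while C < n·r·B = 5·0.5·0.0496 = 0.124.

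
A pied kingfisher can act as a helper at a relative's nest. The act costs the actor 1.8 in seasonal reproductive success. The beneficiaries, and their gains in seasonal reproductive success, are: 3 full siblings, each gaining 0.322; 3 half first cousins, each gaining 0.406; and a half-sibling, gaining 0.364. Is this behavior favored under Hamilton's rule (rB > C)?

No

Hamilton's rule: the trait is favored when the sum of r·B over every recipient exceeds the actor's cost C.
r to a full sibling = 1/2 (full sibs share both parents — two paths of length 2: r = 2·(1/2)^2 = 1/2).
r to a half first cousin = 0.0625 (half first cousins share one grandparent — one path of length 4: r = (1/2)^4 = 1/16).
r to a half-sibling = 0.25 (half-sibs share one parent — one path of length 2: r = (1/2)^2 = 1/4).
Summing one r·B term per recipient: 3·0.5·0.322 + 3·0.0625·0.406 + 1·0.25·0.364 = 0.650125.
0.650125 < 1.8: the indirect benefit is less than the cost.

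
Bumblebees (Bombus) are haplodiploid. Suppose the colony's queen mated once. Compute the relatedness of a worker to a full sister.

Haplodiploid full sisters inherit their father's entire haploid genome identically (contributing 1/2) and on average half of their mother's contribution (1/2 · 1/2 = 1/4); r = 1/2 + 1/4 = 3/4.

0.75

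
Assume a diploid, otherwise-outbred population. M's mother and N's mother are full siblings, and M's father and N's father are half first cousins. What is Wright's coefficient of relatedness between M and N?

Independent pedigree routes through distinct common ancestors add.
M and N are related in two ways: first cousins through their mothers (r = 1/8) and half second cousins through their fathers (r = 1/64).
r = 1/8 + 1/64 = 9/64 = 0.140625.

0.140625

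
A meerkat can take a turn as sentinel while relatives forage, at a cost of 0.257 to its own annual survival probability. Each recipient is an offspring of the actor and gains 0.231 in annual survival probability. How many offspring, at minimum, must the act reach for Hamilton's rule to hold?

r to an offspring = 0.5 (one parent–offspring link: r = (1/2)^1 = 1/2).
Hamilton's rule: n·r·B > C  ⇒  n > C/(r·B) = 0.257/(0.5·0.231) = 2.225.
The smallest integer exceeding 2.225 is 3.

3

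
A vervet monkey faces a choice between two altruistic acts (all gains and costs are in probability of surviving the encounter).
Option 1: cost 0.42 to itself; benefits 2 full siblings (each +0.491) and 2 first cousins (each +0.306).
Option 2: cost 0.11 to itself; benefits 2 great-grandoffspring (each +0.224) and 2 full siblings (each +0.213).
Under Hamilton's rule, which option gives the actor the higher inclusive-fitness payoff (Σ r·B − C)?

Option 1: r to a full sibling = 0.5.
Option 1: r to a first cousin = 0.125.
Option 1: Σ r·B − C = (2·0.5·0.491 + 2·0.125·0.306) − 0.42 = 0.1475.
Option 2: r to a great-grandoffspring = 0.125.
Option 2: r to a full sibling = 0.5.
Option 2: Σ r·B − C = (2·0.125·0.224 + 2·0.5·0.213) − 0.11 = 0.159.
Option 2 has the higher net inclusive-fitness payoff.

Option 2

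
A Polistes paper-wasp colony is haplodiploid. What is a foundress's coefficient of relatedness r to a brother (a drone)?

Her haploid brother carries none of their father's genes and a random half of their mother's genome; that half matches the maternal half of her own genome with probability 1/2: r = 1/2 · 1/2 = 1/4.

0.25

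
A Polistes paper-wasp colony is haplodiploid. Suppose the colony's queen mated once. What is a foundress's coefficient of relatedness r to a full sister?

Haplodiploid full sisters inherit their father's entire haploid genome identically (contributing 1/2) and on average half of their mother's contribution (1/2 · 1/2 = 1/4); r = 1/2 + 1/4 = 3/4.

0.75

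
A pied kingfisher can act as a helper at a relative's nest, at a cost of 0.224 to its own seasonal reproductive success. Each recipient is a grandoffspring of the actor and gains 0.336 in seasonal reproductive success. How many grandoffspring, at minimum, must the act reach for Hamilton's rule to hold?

3

r to a grandoffspring = 0.25 (two parent–offspring links: r = (1/2)^2 = 1/4).
Hamilton's rule: n·r·B > C  ⇒  n > C/(r·B) = 0.224/(0.25·0.336) = 2.667.
The smallest integer exceeding 2.667 is 3.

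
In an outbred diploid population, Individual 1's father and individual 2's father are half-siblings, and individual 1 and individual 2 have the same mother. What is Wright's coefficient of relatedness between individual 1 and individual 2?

0.3125

Independent pedigree routes through distinct common ancestors add.
Individual 1 and individual 2 are related in two ways: half first cousins through their fathers (r = 1/16) and half-sibs through their shared mother (r = 1/4).
r = 1/16 + 1/4 = 0.3125.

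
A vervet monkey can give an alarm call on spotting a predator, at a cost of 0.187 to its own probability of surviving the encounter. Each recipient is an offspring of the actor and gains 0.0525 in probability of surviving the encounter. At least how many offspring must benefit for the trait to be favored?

8

r to an offspring = 1/2 (one parent–offspring link: r = (1/2)^1 = 1/2).
Hamilton's rule: n·r·B > C  ⇒  n > C/(r·B) = 0.187/(0.5·0.0525) = 7.124.
The smallest integer exceeding 7.124 is 8.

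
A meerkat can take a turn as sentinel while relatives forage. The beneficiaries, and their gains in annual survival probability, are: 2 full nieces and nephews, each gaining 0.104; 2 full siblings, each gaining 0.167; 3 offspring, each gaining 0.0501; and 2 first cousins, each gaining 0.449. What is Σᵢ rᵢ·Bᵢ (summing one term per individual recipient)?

r to a full niece or nephew = 1/4 (full aunt/uncle↔niece/nephew: two paths of length 3 through the shared grandparent pair: r = 2·(1/2)^3 = 1/4).
r to a full sibling = 1/2 (full sibs share both parents — two paths of length 2: r = 2·(1/2)^2 = 1/2).
r to an offspring = 0.5 (one parent–offspring link: r = (1/2)^1 = 1/2).
r to a first cousin = 0.125 (first cousins share one grandparent pair — two paths of length 4: r = 2·(1/2)^4 = 1/8).
Summing one r·B term per recipient: 2·0.25·0.104 + 2·0.5·0.167 + 3·0.5·0.0501 + 2·0.125·0.449 = 0.4064.

0.4064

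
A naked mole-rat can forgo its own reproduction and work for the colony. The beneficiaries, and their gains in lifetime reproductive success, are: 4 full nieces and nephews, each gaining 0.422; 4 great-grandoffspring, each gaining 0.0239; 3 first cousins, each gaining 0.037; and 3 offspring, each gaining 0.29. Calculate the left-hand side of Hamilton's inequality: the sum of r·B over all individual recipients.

r to a full niece or nephew = 1/4 (full aunt/uncle↔niece/nephew: two paths of length 3 through the shared grandparent pair: r = 2·(1/2)^3 = 1/4).
r to a great-grandoffspring = 1/8 (three parent–offspring links: r = (1/2)^3 = 1/8).
r to a first cousin = 0.125 (first cousins share one grandparent pair — two paths of length 4: r = 2·(1/2)^4 = 1/8).
r to an offspring = 0.5 (one parent–offspring link: r = (1/2)^1 = 1/2).
Summing one r·B term per recipient: 4·0.25·0.422 + 4·0.125·0.0239 + 3·0.125·0.037 + 3·0.5·0.29 = 0.882825.

0.882825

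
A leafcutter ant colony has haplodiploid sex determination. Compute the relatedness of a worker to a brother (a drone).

Her haploid brother carries none of their father's genes and a random half of their mother's genome; that half matches the maternal half of her own genome with probability 1/2: r = 1/2 · 1/2 = 1/4.

0.25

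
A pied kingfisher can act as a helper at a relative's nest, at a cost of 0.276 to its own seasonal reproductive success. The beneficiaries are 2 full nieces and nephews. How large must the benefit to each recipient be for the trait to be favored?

r to a full niece or nephew = 1/4 (full aunt/uncle↔niece/nephew: two paths of length 3 through the shared grandparent pair: r = 2·(1/2)^3 = 1/4).
Hamilton's rule with n recipients of equal r: n·r·B > C, so B > C/(n·r) = 0.276/(2·0.25) = 0.552.

0.552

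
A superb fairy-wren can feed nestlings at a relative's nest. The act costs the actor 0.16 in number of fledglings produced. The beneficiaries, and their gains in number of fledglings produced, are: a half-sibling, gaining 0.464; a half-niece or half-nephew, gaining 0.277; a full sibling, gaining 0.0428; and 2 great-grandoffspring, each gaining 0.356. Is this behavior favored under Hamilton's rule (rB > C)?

Hamilton's rule: the trait is favored when the sum of r·B over every recipient exceeds the actor's cost C.
r to a half-sibling = 1/4 (half-sibs share one parent — one path of length 2: r = (1/2)^2 = 1/4).
r to a half-niece or half-nephew = 0.125 (half-aunt/uncle↔niece/nephew: one path of length 3: r = (1/2)^3 = 1/8).
r to a full sibling = 0.5 (full sibs share both parents — two paths of length 2: r = 2·(1/2)^2 = 1/2).
r to a great-grandoffspring = 1/8 (three parent–offspring links: r = (1/2)^3 = 1/8).
Summing one r·B term per recipient: 1·0.25·0.464 + 1·0.125·0.277 + 1·0.5·0.0428 + 2·0.125·0.356 = 0.261025.
0.261025 > 0.16: the indirect benefit exceeds the cost.

Yes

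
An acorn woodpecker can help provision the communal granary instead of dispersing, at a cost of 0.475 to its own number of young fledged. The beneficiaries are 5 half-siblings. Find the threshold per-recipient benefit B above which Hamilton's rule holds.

r to a half-sibling = 0.25 (half-sibs share one parent — one path of length 2: r = (1/2)^2 = 1/4).
Hamilton's rule with n recipients of equal r: n·r·B > C, so B > C/(n·r) = 0.475/(5·0.25) = 0.38.

0.38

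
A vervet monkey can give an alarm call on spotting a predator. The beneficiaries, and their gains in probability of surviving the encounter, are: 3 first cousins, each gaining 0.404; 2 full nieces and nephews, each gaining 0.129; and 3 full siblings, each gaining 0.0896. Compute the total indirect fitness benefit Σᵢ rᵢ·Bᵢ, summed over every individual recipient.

r to a first cousin = 0.125 (first cousins share one grandparent pair — two paths of length 4: r = 2·(1/2)^4 = 1/8).
r to a full niece or nephew = 0.25 (full aunt/uncle↔niece/nephew: two paths of length 3 through the shared grandparent pair: r = 2·(1/2)^3 = 1/4).
r to a full sibling = 0.5 (full sibs share both parents — two paths of length 2: r = 2·(1/2)^2 = 1/2).
Summing one r·B term per recipient: 3·0.125·0.404 + 2·0.25·0.129 + 3·0.5·0.0896 = 0.3504.

0.3504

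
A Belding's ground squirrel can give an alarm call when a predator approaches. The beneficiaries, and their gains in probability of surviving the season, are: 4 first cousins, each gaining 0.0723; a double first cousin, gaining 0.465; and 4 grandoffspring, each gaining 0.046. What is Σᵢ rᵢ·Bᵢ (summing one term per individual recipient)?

r to a first cousin = 1/8 (first cousins share one grandparent pair — two paths of length 4: r = 2·(1/2)^4 = 1/8).
r to a double first cousin = 1/4 (double first cousins share both grandparent pairs — four paths of length 4: r = 4·(1/2)^4 = 1/4).
r to a grandoffspring = 0.25 (two parent–offspring links: r = (1/2)^2 = 1/4).
Summing one r·B term per recipient: 4·0.125·0.0723 + 1·0.25·0.465 + 4·0.25·0.046 = 0.1984.

0.1984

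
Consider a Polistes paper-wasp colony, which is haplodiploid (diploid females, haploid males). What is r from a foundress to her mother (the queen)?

0.5

One meiotic link between diploid queen and diploid daughter: r = 1/2.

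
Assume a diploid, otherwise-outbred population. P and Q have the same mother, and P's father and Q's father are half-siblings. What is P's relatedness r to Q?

0.3125

Relatedness sums over independent paths through distinct common ancestors.
P and Q are related in two ways: half-sibs through their shared mother (r = 1/4) and half first cousins through their fathers (r = 1/16).
r = 1/4 + 1/16 = 5/16 = 0.3125.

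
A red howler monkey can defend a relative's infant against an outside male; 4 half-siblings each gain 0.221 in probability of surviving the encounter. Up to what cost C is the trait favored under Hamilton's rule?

r to a half-sibling = 0.25 (half-sibs share one parent — one path of length 2: r = (1/2)^2 = 1/4).
Hamilton's rule: n·r·B > C, so the trait is favored while C < n·r·B = 4·0.25·0.221 = 0.221.

0.221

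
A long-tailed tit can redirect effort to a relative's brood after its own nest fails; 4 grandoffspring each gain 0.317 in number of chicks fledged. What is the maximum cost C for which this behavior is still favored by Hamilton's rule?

r to a grandoffspring = 0.25 (two parent–offspring links: r = (1/2)^2 = 1/4).
Hamilton's rule: n·r·B > C, so the trait is favored while C < n·r·B = 4·0.25·0.317 = 0.317.

0.317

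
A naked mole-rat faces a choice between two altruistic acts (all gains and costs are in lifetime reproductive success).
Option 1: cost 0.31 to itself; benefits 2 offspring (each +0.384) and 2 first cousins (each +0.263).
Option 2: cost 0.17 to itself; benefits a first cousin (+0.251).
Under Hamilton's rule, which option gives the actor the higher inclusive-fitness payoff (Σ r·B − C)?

Option 1

Option 1: r to an offspring = 0.5.
Option 1: r to a first cousin = 0.125.
Option 1: Σ r·B − C = (2·0.5·0.384 + 2·0.125·0.263) − 0.31 = 0.13975.
Option 2: r to a first cousin = 0.125.
Option 2: Σ r·B − C = (1·0.125·0.251) − 0.17 = -0.138625.
Option 1 has the higher net inclusive-fitness payoff.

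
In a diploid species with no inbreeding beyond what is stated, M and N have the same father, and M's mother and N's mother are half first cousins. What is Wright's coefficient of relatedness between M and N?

0.265625

Independent pedigree routes through distinct common ancestors add.
M and N are related in two ways: half-sibs through their shared father (r = 1/4) and half second cousins through their mothers (r = 1/64).
r = 1/4 + 1/64 = 17/64 = 0.265625.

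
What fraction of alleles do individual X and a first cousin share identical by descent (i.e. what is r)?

0.125

First cousins share one grandparent pair — two paths of length 4: r = 2·(1/2)^4 = 1/8.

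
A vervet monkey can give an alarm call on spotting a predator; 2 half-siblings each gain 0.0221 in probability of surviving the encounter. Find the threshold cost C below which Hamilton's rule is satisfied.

r to a half-sibling = 0.25 (half-sibs share one parent — one path of length 2: r = (1/2)^2 = 1/4).
Hamilton's rule: n·r·B > C, so the trait is favored while C < n·r·B = 2·0.25·0.0221 = 0.01105.

0.01105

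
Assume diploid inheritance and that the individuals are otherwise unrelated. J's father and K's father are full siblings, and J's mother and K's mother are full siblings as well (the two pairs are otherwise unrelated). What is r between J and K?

Relatedness sums over independent paths through distinct common ancestors.
J and K are related in two ways: first cousins through their fathers (r = 1/8) and first cousins through their mothers (r = 1/8) — i.e. double first cousins.
r = 1/8 + 1/8 = 0.25.

0.25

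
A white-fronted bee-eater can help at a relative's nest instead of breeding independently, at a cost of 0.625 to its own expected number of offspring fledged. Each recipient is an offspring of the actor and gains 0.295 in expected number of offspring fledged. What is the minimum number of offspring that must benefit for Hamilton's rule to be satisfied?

5

r to an offspring = 1/2 (one parent–offspring link: r = (1/2)^1 = 1/2).
Hamilton's rule: n·r·B > C  ⇒  n > C/(r·B) = 0.625/(0.5·0.295) = 4.237.
The smallest integer exceeding 4.237 is 5.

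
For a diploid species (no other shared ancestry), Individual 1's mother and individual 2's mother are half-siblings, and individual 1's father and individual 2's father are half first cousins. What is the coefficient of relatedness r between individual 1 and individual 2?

0.078125

With two independent routes of shared ancestry, r is the sum of the two contributions.
Individual 1 and individual 2 are related in two ways: half first cousins through their mothers (r = 1/16) and half second cousins through their fathers (r = 1/64).
r = 1/16 + 1/64 = 0.078125.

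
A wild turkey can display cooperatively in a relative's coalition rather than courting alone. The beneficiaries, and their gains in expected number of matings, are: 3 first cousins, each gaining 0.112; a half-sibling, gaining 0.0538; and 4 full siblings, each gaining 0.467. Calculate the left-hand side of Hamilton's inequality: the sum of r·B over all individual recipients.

0.98945

r to a first cousin = 0.125 (first cousins share one grandparent pair — two paths of length 4: r = 2·(1/2)^4 = 1/8).
r to a half-sibling = 1/4 (half-sibs share one parent — one path of length 2: r = (1/2)^2 = 1/4).
r to a full sibling = 1/2 (full sibs share both parents — two paths of length 2: r = 2·(1/2)^2 = 1/2).
Summing one r·B term per recipient: 3·0.125·0.112 + 1·0.25·0.0538 + 4·0.5·0.467 = 0.98945.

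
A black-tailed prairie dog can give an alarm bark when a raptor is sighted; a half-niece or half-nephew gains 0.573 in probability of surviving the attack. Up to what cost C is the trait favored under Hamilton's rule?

0.071625

r to a half-niece or half-nephew = 1/8 (half-aunt/uncle↔niece/nephew: one path of length 3: r = (1/2)^3 = 1/8).
Hamilton's rule: n·r·B > C, so the trait is favored while C < n·r·B = 1·0.125·0.573 = 0.071625.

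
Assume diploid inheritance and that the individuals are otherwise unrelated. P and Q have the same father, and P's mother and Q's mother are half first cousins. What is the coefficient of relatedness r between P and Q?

Relatedness sums over independent paths through distinct common ancestors.
P and Q are related in two ways: half-sibs through their shared father (r = 1/4) and half second cousins through their mothers (r = 1/64).
r = 1/4 + 1/64 = 0.265625.

0.265625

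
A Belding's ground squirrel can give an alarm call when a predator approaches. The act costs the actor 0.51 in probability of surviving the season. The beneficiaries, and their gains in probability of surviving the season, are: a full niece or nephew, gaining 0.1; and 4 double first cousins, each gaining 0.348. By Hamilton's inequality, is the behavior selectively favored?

No

Hamilton's rule: the trait is favored when the sum of r·B over every recipient exceeds the actor's cost C.
r to a full niece or nephew = 0.25 (full aunt/uncle↔niece/nephew: two paths of length 3 through the shared grandparent pair: r = 2·(1/2)^3 = 1/4).
r to a double first cousin = 0.25 (double first cousins share both grandparent pairs — four paths of length 4: r = 4·(1/2)^4 = 1/4).
Summing one r·B term per recipient: 1·0.25·0.1 + 4·0.25·0.348 = 0.373.
0.373 < 0.51: the indirect benefit is less than the cost.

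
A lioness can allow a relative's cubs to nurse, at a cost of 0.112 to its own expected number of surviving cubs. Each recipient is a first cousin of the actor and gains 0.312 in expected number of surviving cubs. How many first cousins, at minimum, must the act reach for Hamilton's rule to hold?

3

r to a first cousin = 1/8 (first cousins share one grandparent pair — two paths of length 4: r = 2·(1/2)^4 = 1/8).
Hamilton's rule: n·r·B > C  ⇒  n > C/(r·B) = 0.112/(0.125·0.312) = 2.872.
The smallest integer exceeding 2.872 is 3.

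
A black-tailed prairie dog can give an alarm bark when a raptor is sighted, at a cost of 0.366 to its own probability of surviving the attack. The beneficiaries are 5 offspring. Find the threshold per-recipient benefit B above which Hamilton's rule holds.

r to an offspring = 1/2 (one parent–offspring link: r = (1/2)^1 = 1/2).
Hamilton's rule with n recipients of equal r: n·r·B > C, so B > C/(n·r) = 0.366/(5·0.5) = 0.1464.

0.1464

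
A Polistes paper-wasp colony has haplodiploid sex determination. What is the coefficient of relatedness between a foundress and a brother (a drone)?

Her haploid brother carries none of their father's genes and a random half of their mother's genome; that half matches the maternal half of her own genome with probability 1/2: r = 1/2 · 1/2 = 1/4.

0.25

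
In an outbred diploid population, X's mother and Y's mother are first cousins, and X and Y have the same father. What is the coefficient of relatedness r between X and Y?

0.28125

Wright's path rule: contributions from independent ancestry routes add.
X and Y are related in two ways: second cousins through their mothers (r = 1/32) and half-sibs through their shared father (r = 1/4).
r = 1/32 + 1/4 = 0.28125.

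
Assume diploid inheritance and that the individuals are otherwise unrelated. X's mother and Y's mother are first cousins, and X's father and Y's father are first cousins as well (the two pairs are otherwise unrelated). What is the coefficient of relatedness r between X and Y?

Wright's path rule: contributions from independent ancestry routes add.
X and Y are related in two ways: second cousins through their mothers (r = 1/32) and second cousins through their fathers (r = 1/32).
r = 1/32 + 1/32 = 0.0625.

0.0625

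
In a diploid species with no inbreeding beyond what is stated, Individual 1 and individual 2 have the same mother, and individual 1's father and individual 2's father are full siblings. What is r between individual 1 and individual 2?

With two independent routes of shared ancestry, r is the sum of the two contributions.
Individual 1 and individual 2 are related in two ways: half-sibs through their shared mother (r = 1/4) and first cousins through their fathers (r = 1/8).
r = 1/4 + 1/8 = 0.375.

0.375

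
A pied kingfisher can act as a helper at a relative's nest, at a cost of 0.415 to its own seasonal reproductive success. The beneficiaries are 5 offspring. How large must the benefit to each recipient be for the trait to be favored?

0.166

r to an offspring = 1/2 (one parent–offspring link: r = (1/2)^1 = 1/2).
Hamilton's rule with n recipients of equal r: n·r·B > C, so B > C/(n·r) = 0.415/(5·0.5) = 0.166.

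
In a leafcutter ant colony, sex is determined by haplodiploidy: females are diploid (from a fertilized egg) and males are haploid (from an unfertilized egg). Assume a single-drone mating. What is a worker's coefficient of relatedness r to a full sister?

Haplodiploid full sisters inherit their father's entire haploid genome identically (contributing 1/2) and on average half of their mother's contribution (1/2 · 1/2 = 1/4); r = 1/2 + 1/4 = 3/4.

0.75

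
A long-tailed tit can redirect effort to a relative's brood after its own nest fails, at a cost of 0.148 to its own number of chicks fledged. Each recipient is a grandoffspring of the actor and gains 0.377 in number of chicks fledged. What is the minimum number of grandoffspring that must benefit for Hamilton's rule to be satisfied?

r to a grandoffspring = 1/4 (two parent–offspring links: r = (1/2)^2 = 1/4).
Hamilton's rule: n·r·B > C  ⇒  n > C/(r·B) = 0.148/(0.25·0.377) = 1.57.
The smallest integer exceeding 1.57 is 2.

2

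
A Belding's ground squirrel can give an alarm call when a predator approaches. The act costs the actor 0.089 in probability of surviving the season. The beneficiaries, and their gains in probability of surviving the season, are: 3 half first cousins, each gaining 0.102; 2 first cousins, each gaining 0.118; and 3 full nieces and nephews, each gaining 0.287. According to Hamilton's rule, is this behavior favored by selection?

Hamilton's rule: the trait is favored when the sum of r·B over every recipient exceeds the actor's cost C.
r to a half first cousin = 0.0625 (half first cousins share one grandparent — one path of length 4: r = (1/2)^4 = 1/16).
r to a first cousin = 1/8 (first cousins share one grandparent pair — two paths of length 4: r = 2·(1/2)^4 = 1/8).
r to a full niece or nephew = 1/4 (full aunt/uncle↔niece/nephew: two paths of length 3 through the shared grandparent pair: r = 2·(1/2)^3 = 1/4).
Summing one r·B term per recipient: 3·0.0625·0.102 + 2·0.125·0.118 + 3·0.25·0.287 = 0.263875.
0.263875 > 0.089: the indirect benefit exceeds the cost.

Yes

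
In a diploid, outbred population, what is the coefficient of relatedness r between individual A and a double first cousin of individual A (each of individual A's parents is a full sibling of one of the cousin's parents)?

0.25

Each parent–offspring link contributes a factor of 1/2, and independent paths through distinct common ancestors add.
Double first cousins share both grandparent pairs — four paths of length 4: r = 4·(1/2)^4 = 1/4.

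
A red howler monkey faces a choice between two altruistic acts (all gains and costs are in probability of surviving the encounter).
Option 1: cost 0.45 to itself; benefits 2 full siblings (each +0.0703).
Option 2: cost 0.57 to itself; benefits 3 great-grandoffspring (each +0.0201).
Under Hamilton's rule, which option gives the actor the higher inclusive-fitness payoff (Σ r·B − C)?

Option 1

Option 1: r to a full sibling = 0.5.
Option 1: Σ r·B − C = (2·0.5·0.0703) − 0.45 = -0.3797.
Option 2: r to a great-grandoffspring = 0.125.
Option 2: Σ r·B − C = (3·0.125·0.0201) − 0.57 = -0.5624625.
Option 1 has the higher net inclusive-fitness payoff.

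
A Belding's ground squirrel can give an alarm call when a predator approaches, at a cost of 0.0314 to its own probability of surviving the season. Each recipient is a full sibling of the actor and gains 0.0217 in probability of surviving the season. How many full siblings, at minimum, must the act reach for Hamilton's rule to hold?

r to a full sibling = 0.5 (full sibs share both parents — two paths of length 2: r = 2·(1/2)^2 = 1/2).
Hamilton's rule: n·r·B > C  ⇒  n > C/(r·B) = 0.0314/(0.5·0.0217) = 2.894.
The smallest integer exceeding 2.894 is 3.

3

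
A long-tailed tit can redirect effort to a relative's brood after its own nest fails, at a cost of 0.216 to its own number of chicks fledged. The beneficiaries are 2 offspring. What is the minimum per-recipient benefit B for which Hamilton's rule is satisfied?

r to an offspring = 0.5 (one parent–offspring link: r = (1/2)^1 = 1/2).
Hamilton's rule with n recipients of equal r: n·r·B > C, so B > C/(n·r) = 0.216/(2·0.5) = 0.216.

0.216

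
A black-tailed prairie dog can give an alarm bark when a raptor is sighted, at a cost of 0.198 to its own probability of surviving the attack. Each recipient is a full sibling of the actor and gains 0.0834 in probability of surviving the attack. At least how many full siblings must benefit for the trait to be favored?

r to a full sibling = 0.5 (full sibs share both parents — two paths of length 2: r = 2·(1/2)^2 = 1/2).
Hamilton's rule: n·r·B > C  ⇒  n > C/(r·B) = 0.198/(0.5·0.0834) = 4.748.
The smallest integer exceeding 4.748 is 5.

5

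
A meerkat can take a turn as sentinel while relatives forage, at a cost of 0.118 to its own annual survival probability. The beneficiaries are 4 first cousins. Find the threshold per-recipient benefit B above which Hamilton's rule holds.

0.236

r to a first cousin = 0.125 (first cousins share one grandparent pair — two paths of length 4: r = 2·(1/2)^4 = 1/8).
Hamilton's rule with n recipients of equal r: n·r·B > C, so B > C/(n·r) = 0.118/(4·0.125) = 0.236.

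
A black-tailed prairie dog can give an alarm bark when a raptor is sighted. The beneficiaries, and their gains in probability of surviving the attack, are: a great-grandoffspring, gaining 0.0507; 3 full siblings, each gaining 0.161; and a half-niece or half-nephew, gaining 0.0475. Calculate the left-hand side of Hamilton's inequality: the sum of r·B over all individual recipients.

0.253775

r to a great-grandoffspring = 0.125 (three parent–offspring links: r = (1/2)^3 = 1/8).
r to a full sibling = 0.5 (full sibs share both parents — two paths of length 2: r = 2·(1/2)^2 = 1/2).
r to a half-niece or half-nephew = 0.125 (half-aunt/uncle↔niece/nephew: one path of length 3: r = (1/2)^3 = 1/8).
Summing one r·B term per recipient: 1·0.125·0.0507 + 3·0.5·0.161 + 1·0.125·0.0475 = 0.253775.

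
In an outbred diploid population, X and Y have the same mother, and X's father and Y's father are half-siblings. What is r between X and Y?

0.3125

Relatedness sums over independent paths through distinct common ancestors.
X and Y are related in two ways: half-sibs through their shared mother (r = 1/4) and half first cousins through their fathers (r = 1/16).
r = 1/4 + 1/16 = 5/16 = 0.3125.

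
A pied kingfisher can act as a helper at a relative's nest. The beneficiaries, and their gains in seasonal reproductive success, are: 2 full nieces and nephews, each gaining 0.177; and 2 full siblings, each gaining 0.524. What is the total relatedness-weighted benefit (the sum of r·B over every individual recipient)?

r to a full niece or nephew = 1/4 (full aunt/uncle↔niece/nephew: two paths of length 3 through the shared grandparent pair: r = 2·(1/2)^3 = 1/4).
r to a full sibling = 1/2 (full sibs share both parents — two paths of length 2: r = 2·(1/2)^2 = 1/2).
Summing one r·B term per recipient: 2·0.25·0.177 + 2·0.5·0.524 = 0.6125.

0.6125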